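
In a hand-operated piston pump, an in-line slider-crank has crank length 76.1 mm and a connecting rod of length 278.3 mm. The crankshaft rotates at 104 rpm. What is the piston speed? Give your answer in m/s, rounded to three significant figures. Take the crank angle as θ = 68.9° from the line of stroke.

ω = 2π·104/60 = 10.89 rad/s
For an in-line slider-crank, x = r cosθ + √(L² − r² sin²θ), so v = −rω sinθ·[1 + r cosθ/√(L² − r² sin²θ)].
With r = 0.0761 m, L = 0.2783 m, θ = 68.9°: √(L² − r² sin²θ) = 0.26909 m.
v = −0.0761·10.89·0.93295·[1 + 0.0761·0.36000/0.26909] = -0.85195 m/s.
|v| = 0.85195 m/s.

0.852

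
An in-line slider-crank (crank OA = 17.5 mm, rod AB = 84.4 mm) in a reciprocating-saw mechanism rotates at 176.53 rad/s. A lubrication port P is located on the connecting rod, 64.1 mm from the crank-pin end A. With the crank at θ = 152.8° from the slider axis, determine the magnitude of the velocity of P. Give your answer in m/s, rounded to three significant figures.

ω = 176.5 rad/s.  Crank-pin speed |V_A| = rω = 3.0893 m/s, perpendicular to OA.
Rod angle: sinφ = −(r/L) sinθ ⇒ φ = -5.439°; ω_rod = −rω cosθ/√(L²−r²sin²θ) = +32.702 rad/s.
V_P = V_A + ω_rod × AP, with AP = 0.0641 m along the rod.
Components: V_Px = −rω sinθ − a·ω_rod·sinφ = -1.2134 m/s;  V_Py = rω cosθ + a·ω_rod·cosφ = -0.66087 m/s.
|V_P| = √(V_Px² + V_Py²) = 1.3817 m/s.

1.38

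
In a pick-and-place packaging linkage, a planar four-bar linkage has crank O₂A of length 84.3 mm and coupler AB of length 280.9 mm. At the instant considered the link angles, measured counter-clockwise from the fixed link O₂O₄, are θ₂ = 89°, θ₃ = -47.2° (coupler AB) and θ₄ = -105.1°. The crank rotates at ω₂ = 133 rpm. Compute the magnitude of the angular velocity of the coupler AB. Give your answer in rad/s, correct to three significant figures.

ω₂ = 13.93 rad/s (from 133 rpm).
Differentiating the loop-closure r₂e^{iθ₂}+r₃e^{iθ₃}=r₁+r₄e^{iθ₄} gives r₂ω₂e^{iθ₂}+r₃ω₃e^{iθ₃}=r₄ω₄e^{iθ₄}.
Eliminating the other unknown: ω₃ = r₂ω₂ sin(θ₄−θ₂) / [r₃ sin(θ₃−θ₄)].
Numerator sine = +0.24362; denominator sine = +0.84712.
Result = 0.0843·13.93·(+0.24362) / (0.2809·(+0.84712)) = +1.202 rad/s; magnitude 1.202 rad/s.

1.20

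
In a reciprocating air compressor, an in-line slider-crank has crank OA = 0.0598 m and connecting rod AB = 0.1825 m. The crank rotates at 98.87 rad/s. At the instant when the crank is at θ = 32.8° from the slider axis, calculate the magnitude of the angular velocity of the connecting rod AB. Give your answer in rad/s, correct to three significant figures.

27.7

ω = 98.87 rad/s
The rod makes angle φ with the slider axis where L sinφ = r sinθ; differentiating, L cosφ·φ̇ = r ω cosθ.
L cosφ = √(L² − r² sin²θ) = 0.1796 m.
|ω_rod| = r ω |cosθ| / √(L² − r² sin²θ) = 0.0598·98.87·0.84057/0.1796 = 27.671 rad/s.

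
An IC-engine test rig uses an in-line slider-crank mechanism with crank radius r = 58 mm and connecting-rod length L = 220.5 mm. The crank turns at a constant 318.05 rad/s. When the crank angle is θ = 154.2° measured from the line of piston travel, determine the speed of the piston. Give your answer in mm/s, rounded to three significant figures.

ω = 318.1 rad/s
For an in-line slider-crank, x = r cosθ + √(L² − r² sin²θ), so v = −rω sinθ·[1 + r cosθ/√(L² − r² sin²θ)].
With r = 0.058 m, L = 0.2205 m, θ = 154.2°: √(L² − r² sin²θ) = 0.21905 m.
v = −0.058·318.1·0.43523·[1 + 0.058·-0.90032/0.21905] = -6.1147 m/s.
|v| = 6.1147 m/s = 6114.7 mm/s.

6110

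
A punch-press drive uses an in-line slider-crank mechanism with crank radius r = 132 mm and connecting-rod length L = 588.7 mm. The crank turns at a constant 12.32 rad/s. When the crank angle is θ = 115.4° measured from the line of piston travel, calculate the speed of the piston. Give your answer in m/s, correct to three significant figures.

1.32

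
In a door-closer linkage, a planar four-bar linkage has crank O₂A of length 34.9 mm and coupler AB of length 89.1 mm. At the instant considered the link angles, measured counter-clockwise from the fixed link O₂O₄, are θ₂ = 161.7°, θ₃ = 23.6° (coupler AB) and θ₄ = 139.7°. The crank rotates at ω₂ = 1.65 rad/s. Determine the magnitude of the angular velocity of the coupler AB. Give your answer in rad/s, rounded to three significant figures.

0.270

ω₂ = 1.65 rad/s
Differentiating the loop-closure r₂e^{iθ₂}+r₃e^{iθ₃}=r₁+r₄e^{iθ₄} gives r₂ω₂e^{iθ₂}+r₃ω₃e^{iθ₃}=r₄ω₄e^{iθ₄}.
Eliminating the other unknown: ω₃ = r₂ω₂ sin(θ₄−θ₂) / [r₃ sin(θ₃−θ₄)].
Numerator sine = -0.37461; denominator sine = -0.89803.
Result = 0.0349·1.65·(-0.37461) / (0.0891·(-0.89803)) = +0.2696 rad/s; magnitude 0.2696 rad/s.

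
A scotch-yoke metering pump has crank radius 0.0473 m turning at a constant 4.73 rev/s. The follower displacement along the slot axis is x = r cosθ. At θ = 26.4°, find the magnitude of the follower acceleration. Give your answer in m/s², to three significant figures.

37.4

ω = 29.72 rad/s (from 4.73 rev/s).
x = r cosθ ⇒ ẍ = −rω² cosθ (ω constant).
|a| = rω²|cosθ| = 0.0473·(29.72)²·|cos 26.4°| = 37.421 m/s².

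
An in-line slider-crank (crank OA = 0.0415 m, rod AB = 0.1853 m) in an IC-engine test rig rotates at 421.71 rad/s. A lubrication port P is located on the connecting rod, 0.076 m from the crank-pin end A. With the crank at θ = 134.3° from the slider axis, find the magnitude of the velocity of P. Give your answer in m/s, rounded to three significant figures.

13.8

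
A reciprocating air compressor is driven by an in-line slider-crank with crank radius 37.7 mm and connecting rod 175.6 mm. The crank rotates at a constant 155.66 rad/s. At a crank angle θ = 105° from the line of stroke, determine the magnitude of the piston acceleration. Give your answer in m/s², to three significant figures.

ω = 155.7 rad/s
x(θ) = r cosθ + √(L² − r² sin²θ); with ω constant, a = ω²·d²x/dθ².
d²x/dθ² = −r cosθ − r²(cos2θ)/√u − r⁴ sin²2θ/(4u^{3/2}),  u = L² − r² sin²θ = 0.0295093 m².
Substituting r = 0.0377 m, L = 0.1756 m, θ = 105°: d²x/dθ² = +0.016898 m.
a = ω²·d²x/dθ² = (155.7)²·(+0.016898) = +409.44 m/s²;  |a| = 409.44 m/s².

409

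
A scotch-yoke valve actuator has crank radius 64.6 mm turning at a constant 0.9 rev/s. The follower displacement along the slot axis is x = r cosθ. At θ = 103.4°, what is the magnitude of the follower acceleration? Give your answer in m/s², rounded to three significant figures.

ω = 5.655 rad/s (from 0.9 rev/s).
x = r cosθ ⇒ ẍ = −rω² cosθ (ω constant).
|a| = rω²|cosθ| = 0.0646·(5.655)²·|cos 103.4°| = 0.47873 m/s².

0.479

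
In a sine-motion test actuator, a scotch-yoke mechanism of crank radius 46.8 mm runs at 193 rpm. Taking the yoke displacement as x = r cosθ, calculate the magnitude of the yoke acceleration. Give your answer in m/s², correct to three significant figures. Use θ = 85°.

1.67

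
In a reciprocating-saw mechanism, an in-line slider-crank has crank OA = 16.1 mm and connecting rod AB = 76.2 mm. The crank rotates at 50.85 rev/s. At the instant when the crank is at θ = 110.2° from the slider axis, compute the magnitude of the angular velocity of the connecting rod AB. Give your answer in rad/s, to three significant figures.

ω = 319.5 rad/s (converted from 50.85 rev/s).
The rod makes angle φ with the slider axis where L sinφ = r sinθ; differentiating, L cosφ·φ̇ = r ω cosθ.
L cosφ = √(L² − r² sin²θ) = 0.074687 m.
|ω_rod| = r ω |cosθ| / √(L² − r² sin²θ) = 0.0161·319.5·0.34530/0.074687 = 23.782 rad/s.

23.8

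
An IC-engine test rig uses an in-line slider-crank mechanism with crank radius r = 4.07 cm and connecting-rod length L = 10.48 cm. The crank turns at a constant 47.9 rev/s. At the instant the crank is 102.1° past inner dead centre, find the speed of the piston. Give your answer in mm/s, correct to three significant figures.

10900

ω = 2π·47.9 = 301 rad/s
For an in-line slider-crank, x = r cosθ + √(L² − r² sin²θ), so v = −rω sinθ·[1 + r cosθ/√(L² − r² sin²θ)].
With r = 0.0407 m, L = 0.1048 m, θ = 102.1°: √(L² − r² sin²θ) = 0.09695 m.
v = −0.0407·301·0.97778·[1 + 0.0407·-0.20962/0.09695] = -10.923 m/s.
|v| = 10.923 m/s = 10923 mm/s.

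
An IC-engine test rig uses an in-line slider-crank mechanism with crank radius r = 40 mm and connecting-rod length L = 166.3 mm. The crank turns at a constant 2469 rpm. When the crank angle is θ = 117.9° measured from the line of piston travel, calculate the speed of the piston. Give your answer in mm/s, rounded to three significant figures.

ω = 2π·2469/60 = 258.6 rad/s
For an in-line slider-crank, x = r cosθ + √(L² − r² sin²θ), so v = −rω sinθ·[1 + r cosθ/√(L² − r² sin²θ)].
With r = 0.04 m, L = 0.1663 m, θ = 117.9°: √(L² − r² sin²θ) = 0.1625 m.
v = −0.04·258.6·0.88377·[1 + 0.04·-0.46793/0.1625] = -8.0872 m/s.
|v| = 8.0872 m/s = 8087.2 mm/s.

8090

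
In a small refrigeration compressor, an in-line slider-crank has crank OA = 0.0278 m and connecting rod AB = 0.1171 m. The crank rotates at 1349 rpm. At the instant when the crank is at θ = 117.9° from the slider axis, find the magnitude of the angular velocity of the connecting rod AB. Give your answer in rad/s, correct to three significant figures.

16.1

ω = 141.3 rad/s (converted from 1349 rpm).
The rod makes angle φ with the slider axis where L sinφ = r sinθ; differentiating, L cosφ·φ̇ = r ω cosθ.
L cosφ = √(L² − r² sin²θ) = 0.11449 m.
|ω_rod| = r ω |cosθ| / √(L² − r² sin²θ) = 0.0278·141.3·0.46793/0.11449 = 16.05 rad/s.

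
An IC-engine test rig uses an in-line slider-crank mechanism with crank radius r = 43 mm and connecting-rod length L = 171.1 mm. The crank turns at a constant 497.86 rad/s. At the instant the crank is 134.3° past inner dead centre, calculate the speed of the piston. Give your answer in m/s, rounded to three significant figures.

ω = 497.9 rad/s
For an in-line slider-crank, x = r cosθ + √(L² − r² sin²θ), so v = −rω sinθ·[1 + r cosθ/√(L² − r² sin²θ)].
With r = 0.043 m, L = 0.1711 m, θ = 134.3°: √(L² − r² sin²θ) = 0.16831 m.
v = −0.043·497.9·0.71569·[1 + 0.043·-0.69842/0.16831] = -12.588 m/s.
|v| = 12.588 m/s.

12.6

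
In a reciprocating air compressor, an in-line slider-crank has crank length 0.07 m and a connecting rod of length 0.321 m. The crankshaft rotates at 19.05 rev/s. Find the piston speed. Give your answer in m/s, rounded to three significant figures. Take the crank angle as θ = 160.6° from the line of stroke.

ω = 2π·19.1 = 119.7 rad/s
For an in-line slider-crank, x = r cosθ + √(L² − r² sin²θ), so v = −rω sinθ·[1 + r cosθ/√(L² − r² sin²θ)].
With r = 0.07 m, L = 0.321 m, θ = 160.6°: √(L² − r² sin²θ) = 0.32016 m.
v = −0.07·119.7·0.33216·[1 + 0.07·-0.94322/0.32016] = -2.2091 m/s.
|v| = 2.2091 m/s.

2.21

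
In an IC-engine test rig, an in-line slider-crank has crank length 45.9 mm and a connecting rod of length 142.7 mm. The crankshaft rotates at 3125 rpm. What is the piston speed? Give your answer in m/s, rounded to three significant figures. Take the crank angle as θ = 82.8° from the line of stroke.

15.5

ω = 2π·3125/60 = 327.2 rad/s
For an in-line slider-crank, x = r cosθ + √(L² − r² sin²θ), so v = −rω sinθ·[1 + r cosθ/√(L² − r² sin²θ)].
With r = 0.0459 m, L = 0.1427 m, θ = 82.8°: √(L² − r² sin²θ) = 0.13524 m.
v = −0.0459·327.2·0.99211·[1 + 0.0459·0.12533/0.13524] = -15.536 m/s.
|v| = 15.536 m/s.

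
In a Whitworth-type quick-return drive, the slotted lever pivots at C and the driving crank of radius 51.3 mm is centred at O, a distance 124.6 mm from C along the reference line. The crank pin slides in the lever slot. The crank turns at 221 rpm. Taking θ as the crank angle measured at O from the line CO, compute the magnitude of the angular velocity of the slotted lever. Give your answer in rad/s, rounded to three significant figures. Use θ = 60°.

ω = 23.14 rad/s (from 221 rpm).
Crank pin A relative to C: A = (d + r cosθ, r sinθ); lever angle φ = atan2(r sinθ, d + r cosθ).
Differentiating tanφ: φ̇ = rω(d cosθ + r)/(d² + r² + 2dr cosθ).
d² + r² + 2dr cosθ = |CA|² = 0.0245488 m²;  d cosθ + r = +0.1136 m.
|ω_lever| = |0.0513·23.14·+0.1136| / 0.0245488 = 5.494 rad/s.

5.49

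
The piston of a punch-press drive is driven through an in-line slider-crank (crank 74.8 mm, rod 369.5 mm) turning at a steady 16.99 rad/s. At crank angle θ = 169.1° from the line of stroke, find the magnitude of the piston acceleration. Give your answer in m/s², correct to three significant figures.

17.1

ω = 16.99 rad/s
x(θ) = r cosθ + √(L² − r² sin²θ); with ω constant, a = ω²·d²x/dθ².
d²x/dθ² = −r cosθ − r²(cos2θ)/√u − r⁴ sin²2θ/(4u^{3/2}),  u = L² − r² sin²θ = 0.13633 m².
Substituting r = 0.0748 m, L = 0.3695 m, θ = 169.1°: d²x/dθ² = +0.059359 m.
a = ω²·d²x/dθ² = (16.99)²·(+0.059359) = +17.135 m/s²;  |a| = 17.135 m/s².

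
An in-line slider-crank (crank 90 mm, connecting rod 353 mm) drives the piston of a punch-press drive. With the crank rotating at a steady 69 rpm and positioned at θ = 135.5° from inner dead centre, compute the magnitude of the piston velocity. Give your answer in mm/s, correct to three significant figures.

ω = 2π·69/60 = 7.226 rad/s
For an in-line slider-crank, x = r cosθ + √(L² − r² sin²θ), so v = −rω sinθ·[1 + r cosθ/√(L² − r² sin²θ)].
With r = 0.09 m, L = 0.353 m, θ = 135.5°: √(L² − r² sin²θ) = 0.34732 m.
v = −0.09·7.226·0.70091·[1 + 0.09·-0.71325/0.34732] = -0.37156 m/s.
|v| = 0.37156 m/s = 371.56 mm/s.

372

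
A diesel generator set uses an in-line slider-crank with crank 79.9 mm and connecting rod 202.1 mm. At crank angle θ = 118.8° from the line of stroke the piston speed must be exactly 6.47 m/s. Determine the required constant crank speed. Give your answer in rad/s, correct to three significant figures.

116

For an in-line slider-crank, |v_piston| = rω|sinθ|·[1 + r cosθ/√(L² − r² sin²θ)].
With r = 0.0799 m, L = 0.2021 m, θ = 118.8°: the bracketed kinematic factor |dx/dθ| = 0.055801 m.
ω = v/|dx/dθ| = 6.47/0.055801 = 115.95 rad/s.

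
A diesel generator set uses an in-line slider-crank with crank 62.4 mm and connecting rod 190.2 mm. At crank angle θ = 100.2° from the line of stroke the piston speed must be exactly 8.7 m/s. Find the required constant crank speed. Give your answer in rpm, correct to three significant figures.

For an in-line slider-crank, |v_piston| = rω|sinθ|·[1 + r cosθ/√(L² − r² sin²θ)].
With r = 0.0624 m, L = 0.1902 m, θ = 100.2°: the bracketed kinematic factor |dx/dθ| = 0.057644 m.
ω = v/|dx/dθ| = 8.7/0.057644 = 150.93 rad/s.
N = 60ω/(2π) = 1441.2 rpm.

1440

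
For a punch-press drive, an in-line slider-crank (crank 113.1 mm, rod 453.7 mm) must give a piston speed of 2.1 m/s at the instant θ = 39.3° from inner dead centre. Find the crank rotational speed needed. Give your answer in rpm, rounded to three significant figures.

234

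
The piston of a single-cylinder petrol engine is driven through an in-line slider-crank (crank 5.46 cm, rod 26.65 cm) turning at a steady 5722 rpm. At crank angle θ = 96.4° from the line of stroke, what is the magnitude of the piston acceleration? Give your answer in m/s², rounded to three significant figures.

6180

ω = 2π·5722/60 = 599.2 rad/s
x(θ) = r cosθ + √(L² − r² sin²θ); with ω constant, a = ω²·d²x/dθ².
d²x/dθ² = −r cosθ − r²(cos2θ)/√u − r⁴ sin²2θ/(4u^{3/2}),  u = L² − r² sin²θ = 0.0680781 m².
Substituting r = 0.0546 m, L = 0.2665 m, θ = 96.4°: d²x/dθ² = +0.017222 m.
a = ω²·d²x/dθ² = (599.2)²·(+0.017222) = +6183.5 m/s²;  |a| = 6183.5 m/s².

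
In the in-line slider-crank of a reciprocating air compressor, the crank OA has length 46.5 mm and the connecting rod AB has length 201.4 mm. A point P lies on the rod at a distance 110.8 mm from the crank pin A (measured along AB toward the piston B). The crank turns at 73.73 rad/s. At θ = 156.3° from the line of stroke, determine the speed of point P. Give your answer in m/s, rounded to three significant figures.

ω = 73.73 rad/s.  Crank-pin speed |V_A| = rω = 3.4284 m/s, perpendicular to OA.
Rod angle: sinφ = −(r/L) sinθ ⇒ φ = -5.325°; ω_rod = −rω cosθ/√(L²−r²sin²θ) = +15.655 rad/s.
V_P = V_A + ω_rod × AP, with AP = 0.1108 m along the rod.
Components: V_Px = −rω sinθ − a·ω_rod·sinφ = -1.2171 m/s;  V_Py = rω cosθ + a·ω_rod·cosφ = -1.4122 m/s.
|V_P| = √(V_Px² + V_Py²) = 1.8643 m/s.

1.86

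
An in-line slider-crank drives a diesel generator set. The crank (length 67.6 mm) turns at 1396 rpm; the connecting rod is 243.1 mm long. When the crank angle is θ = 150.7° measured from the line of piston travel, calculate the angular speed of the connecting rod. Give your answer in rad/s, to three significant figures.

35.8

ω = 146.2 rad/s (converted from 1396 rpm).
The rod makes angle φ with the slider axis where L sinφ = r sinθ; differentiating, L cosφ·φ̇ = r ω cosθ.
L cosφ = √(L² − r² sin²θ) = 0.24084 m.
|ω_rod| = r ω |cosθ| / √(L² − r² sin²θ) = 0.0676·146.2·0.87207/0.24084 = 35.784 rad/s.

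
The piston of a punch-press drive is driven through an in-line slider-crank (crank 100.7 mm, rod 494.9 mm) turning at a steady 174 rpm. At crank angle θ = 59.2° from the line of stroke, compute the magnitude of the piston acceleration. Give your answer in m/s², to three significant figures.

13.9

ω = 2π·174/60 = 18.22 rad/s
x(θ) = r cosθ + √(L² − r² sin²θ); with ω constant, a = ω²·d²x/dθ².
d²x/dθ² = −r cosθ − r²(cos2θ)/√u − r⁴ sin²2θ/(4u^{3/2}),  u = L² − r² sin²θ = 0.237444 m².
Substituting r = 0.1007 m, L = 0.4949 m, θ = 59.2°: d²x/dθ² = -0.041837 m.
a = ω²·d²x/dθ² = (18.22)²·(-0.041837) = -13.89 m/s²;  |a| = 13.89 m/s².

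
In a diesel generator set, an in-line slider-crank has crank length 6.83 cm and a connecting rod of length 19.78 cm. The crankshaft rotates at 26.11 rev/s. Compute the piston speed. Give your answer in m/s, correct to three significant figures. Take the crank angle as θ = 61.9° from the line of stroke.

ω = 2π·26.1 = 164.1 rad/s
For an in-line slider-crank, x = r cosθ + √(L² − r² sin²θ), so v = −rω sinθ·[1 + r cosθ/√(L² − r² sin²θ)].
With r = 0.0683 m, L = 0.1978 m, θ = 61.9°: √(L² − r² sin²θ) = 0.1884 m.
v = −0.0683·164.1·0.88213·[1 + 0.0683·0.47101/0.1884] = -11.572 m/s.
|v| = 11.572 m/s.

11.6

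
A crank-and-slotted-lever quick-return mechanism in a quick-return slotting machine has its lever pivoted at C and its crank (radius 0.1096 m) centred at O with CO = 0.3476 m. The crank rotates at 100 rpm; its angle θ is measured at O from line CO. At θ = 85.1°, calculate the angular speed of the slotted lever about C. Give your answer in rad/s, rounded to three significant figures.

1.15

ω = 10.47 rad/s (from 100 rpm).
Crank pin A relative to C: A = (d + r cosθ, r sinθ); lever angle φ = atan2(r sinθ, d + r cosθ).
Differentiating tanφ: φ̇ = rω(d cosθ + r)/(d² + r² + 2dr cosθ).
d² + r² + 2dr cosθ = |CA|² = 0.139346 m²;  d cosθ + r = +0.13929 m.
|ω_lever| = |0.1096·10.47·+0.13929| / 0.139346 = 1.1473 rad/s.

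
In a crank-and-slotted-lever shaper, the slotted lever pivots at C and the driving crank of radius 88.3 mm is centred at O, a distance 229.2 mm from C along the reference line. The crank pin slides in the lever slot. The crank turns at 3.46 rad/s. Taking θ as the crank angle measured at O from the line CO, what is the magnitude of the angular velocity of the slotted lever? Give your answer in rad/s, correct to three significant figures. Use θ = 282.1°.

ω = 3.46 rad/s
Crank pin A relative to C: A = (d + r cosθ, r sinθ); lever angle φ = atan2(r sinθ, d + r cosθ).
Differentiating tanφ: φ̇ = rω(d cosθ + r)/(d² + r² + 2dr cosθ).
d² + r² + 2dr cosθ = |CA|² = 0.0688142 m²;  d cosθ + r = +0.13634 m.
|ω_lever| = |0.0883·3.46·+0.13634| / 0.0688142 = 0.60534 rad/s.

0.605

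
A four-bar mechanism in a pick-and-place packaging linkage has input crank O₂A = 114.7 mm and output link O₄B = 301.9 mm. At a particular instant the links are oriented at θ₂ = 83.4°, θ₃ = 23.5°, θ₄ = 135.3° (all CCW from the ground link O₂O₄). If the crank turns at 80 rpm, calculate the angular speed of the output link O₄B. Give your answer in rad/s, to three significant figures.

ω₂ = 8.378 rad/s (from 80 rpm).
Differentiating the loop-closure r₂e^{iθ₂}+r₃e^{iθ₃}=r₁+r₄e^{iθ₄} gives r₂ω₂e^{iθ₂}+r₃ω₃e^{iθ₃}=r₄ω₄e^{iθ₄}.
Eliminating the other unknown: ω₄ = r₂ω₂ sin(θ₂−θ₃) / [r₄ sin(θ₄−θ₃)].
Numerator sine = +0.86515; denominator sine = +0.92849.
Result = 0.1147·8.378·(+0.86515) / (0.3019·(+0.92849)) = +2.9658 rad/s; magnitude 2.9658 rad/s.

2.97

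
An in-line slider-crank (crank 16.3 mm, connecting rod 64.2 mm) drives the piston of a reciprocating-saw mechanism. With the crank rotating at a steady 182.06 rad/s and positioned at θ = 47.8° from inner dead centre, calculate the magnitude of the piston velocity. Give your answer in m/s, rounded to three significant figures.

ω = 182.1 rad/s
For an in-line slider-crank, x = r cosθ + √(L² − r² sin²θ), so v = −rω sinθ·[1 + r cosθ/√(L² − r² sin²θ)].
With r = 0.0163 m, L = 0.0642 m, θ = 47.8°: √(L² − r² sin²θ) = 0.063054 m.
v = −0.0163·182.1·0.74080·[1 + 0.0163·0.67172/0.063054] = -2.5801 m/s.
|v| = 2.5801 m/s.

2.58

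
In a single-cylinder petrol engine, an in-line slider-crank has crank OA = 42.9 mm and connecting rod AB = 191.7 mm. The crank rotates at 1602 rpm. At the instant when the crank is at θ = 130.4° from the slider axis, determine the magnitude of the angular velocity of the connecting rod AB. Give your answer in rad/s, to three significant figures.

24.7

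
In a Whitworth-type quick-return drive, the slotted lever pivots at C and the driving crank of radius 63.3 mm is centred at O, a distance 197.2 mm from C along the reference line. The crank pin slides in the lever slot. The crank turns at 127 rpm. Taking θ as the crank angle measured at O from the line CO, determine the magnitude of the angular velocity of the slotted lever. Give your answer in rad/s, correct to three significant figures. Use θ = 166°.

5.77

ω = 13.3 rad/s (from 127 rpm).
Crank pin A relative to C: A = (d + r cosθ, r sinθ); lever angle φ = atan2(r sinθ, d + r cosθ).
Differentiating tanφ: φ̇ = rω(d cosθ + r)/(d² + r² + 2dr cosθ).
d² + r² + 2dr cosθ = |CA|² = 0.0186708 m²;  d cosθ + r = -0.12804 m.
|ω_lever| = |0.0633·13.3·-0.12804| / 0.0186708 = 5.7733 rad/s.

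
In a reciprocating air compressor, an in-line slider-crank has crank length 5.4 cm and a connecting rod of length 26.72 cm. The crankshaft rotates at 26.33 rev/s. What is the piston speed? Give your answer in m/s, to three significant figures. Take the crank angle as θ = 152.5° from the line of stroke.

ω = 2π·26.3 = 165.4 rad/s
For an in-line slider-crank, x = r cosθ + √(L² − r² sin²θ), so v = −rω sinθ·[1 + r cosθ/√(L² − r² sin²θ)].
With r = 0.054 m, L = 0.2672 m, θ = 152.5°: √(L² − r² sin²θ) = 0.26603 m.
v = −0.054·165.4·0.46175·[1 + 0.054·-0.88701/0.26603] = -3.3824 m/s.
|v| = 3.3824 m/s.

3.38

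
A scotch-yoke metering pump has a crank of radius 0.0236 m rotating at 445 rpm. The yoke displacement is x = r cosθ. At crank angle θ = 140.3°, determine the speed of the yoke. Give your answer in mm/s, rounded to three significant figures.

ω = 46.6 rad/s (from 445 rpm).
x = r cosθ ⇒ ẋ = −rω sinθ.
|v| = rω|sinθ| = 0.0236·46.6·|sin 140.3°| = 0.7025 m/s = 702.5 mm/s.

702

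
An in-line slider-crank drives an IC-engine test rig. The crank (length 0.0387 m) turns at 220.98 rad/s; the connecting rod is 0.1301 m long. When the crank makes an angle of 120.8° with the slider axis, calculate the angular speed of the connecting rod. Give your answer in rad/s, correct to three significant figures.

34.8

ω = 221 rad/s
The rod makes angle φ with the slider axis where L sinφ = r sinθ; differentiating, L cosφ·φ̇ = r ω cosθ.
L cosφ = √(L² − r² sin²θ) = 0.12578 m.
|ω_rod| = r ω |cosθ| / √(L² − r² sin²θ) = 0.0387·221·0.51204/0.12578 = 34.814 rad/s.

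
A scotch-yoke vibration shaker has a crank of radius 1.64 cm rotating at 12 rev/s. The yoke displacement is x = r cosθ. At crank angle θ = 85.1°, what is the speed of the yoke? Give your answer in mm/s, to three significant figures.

ω = 75.4 rad/s (from 12 rev/s).
x = r cosθ ⇒ ẋ = −rω sinθ.
|v| = rω|sinθ| = 0.0164·75.4·|sin 85.1°| = 1.232 m/s = 1232 mm/s.

1230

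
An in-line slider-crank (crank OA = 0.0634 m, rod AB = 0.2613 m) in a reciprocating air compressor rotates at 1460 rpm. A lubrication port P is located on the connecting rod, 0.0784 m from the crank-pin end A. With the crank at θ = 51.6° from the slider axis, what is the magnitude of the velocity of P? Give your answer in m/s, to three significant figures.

ω = 152.9 rad/s.  Crank-pin speed |V_A| = rω = 9.6933 m/s, perpendicular to OA.
Rod angle: sinφ = −(r/L) sinθ ⇒ φ = -10.962°; ω_rod = −rω cosθ/√(L²−r²sin²θ) = -23.471 rad/s.
V_P = V_A + ω_rod × AP, with AP = 0.0784 m along the rod.
Components: V_Px = −rω sinθ − a·ω_rod·sinφ = -7.9465 m/s;  V_Py = rω cosθ + a·ω_rod·cosφ = +4.2144 m/s.
|V_P| = √(V_Px² + V_Py²) = 8.9949 m/s.

8.99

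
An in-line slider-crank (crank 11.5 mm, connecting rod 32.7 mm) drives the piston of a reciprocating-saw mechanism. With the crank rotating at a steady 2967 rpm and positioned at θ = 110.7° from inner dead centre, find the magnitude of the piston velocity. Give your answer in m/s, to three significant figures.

2.90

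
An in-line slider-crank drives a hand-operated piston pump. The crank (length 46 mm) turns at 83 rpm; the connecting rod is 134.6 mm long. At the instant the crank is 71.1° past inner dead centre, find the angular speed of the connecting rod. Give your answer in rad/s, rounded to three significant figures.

1.02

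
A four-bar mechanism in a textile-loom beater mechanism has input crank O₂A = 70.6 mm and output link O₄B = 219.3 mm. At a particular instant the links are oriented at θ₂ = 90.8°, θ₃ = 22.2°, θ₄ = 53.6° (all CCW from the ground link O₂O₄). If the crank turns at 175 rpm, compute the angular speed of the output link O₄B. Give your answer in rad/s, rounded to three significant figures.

ω₂ = 18.33 rad/s (from 175 rpm).
Differentiating the loop-closure r₂e^{iθ₂}+r₃e^{iθ₃}=r₁+r₄e^{iθ₄} gives r₂ω₂e^{iθ₂}+r₃ω₃e^{iθ₃}=r₄ω₄e^{iθ₄}.
Eliminating the other unknown: ω₄ = r₂ω₂ sin(θ₂−θ₃) / [r₄ sin(θ₄−θ₃)].
Numerator sine = +0.93106; denominator sine = +0.52101.
Result = 0.0706·18.33·(+0.93106) / (0.2193·(+0.52101)) = +10.543 rad/s; magnitude 10.543 rad/s.

10.5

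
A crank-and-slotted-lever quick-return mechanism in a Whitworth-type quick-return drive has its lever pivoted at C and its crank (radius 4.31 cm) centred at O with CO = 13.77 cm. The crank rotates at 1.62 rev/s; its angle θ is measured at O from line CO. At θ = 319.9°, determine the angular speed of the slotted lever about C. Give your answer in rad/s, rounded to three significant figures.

2.18

ω = 10.18 rad/s (from 1.62 rev/s).
Crank pin A relative to C: A = (d + r cosθ, r sinθ); lever angle φ = atan2(r sinθ, d + r cosθ).
Differentiating tanφ: φ̇ = rω(d cosθ + r)/(d² + r² + 2dr cosθ).
d² + r² + 2dr cosθ = |CA|² = 0.0298983 m²;  d cosθ + r = +0.14843 m.
|ω_lever| = |0.0431·10.18·+0.14843| / 0.0298983 = 2.1779 rad/s.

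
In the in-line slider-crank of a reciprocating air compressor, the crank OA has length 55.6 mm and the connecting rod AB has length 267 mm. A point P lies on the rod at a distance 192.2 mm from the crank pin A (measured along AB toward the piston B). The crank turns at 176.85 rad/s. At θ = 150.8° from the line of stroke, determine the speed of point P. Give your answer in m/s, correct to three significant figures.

4.81

ω = 176.8 rad/s.  Crank-pin speed |V_A| = rω = 9.8329 m/s, perpendicular to OA.
Rod angle: sinφ = −(r/L) sinθ ⇒ φ = -5.831°; ω_rod = −rω cosθ/√(L²−r²sin²θ) = +32.314 rad/s.
V_P = V_A + ω_rod × AP, with AP = 0.1922 m along the rod.
Components: V_Px = −rω sinθ − a·ω_rod·sinφ = -4.1661 m/s;  V_Py = rω cosθ + a·ω_rod·cosφ = -2.4046 m/s.
|V_P| = √(V_Px² + V_Py²) = 4.8102 m/s.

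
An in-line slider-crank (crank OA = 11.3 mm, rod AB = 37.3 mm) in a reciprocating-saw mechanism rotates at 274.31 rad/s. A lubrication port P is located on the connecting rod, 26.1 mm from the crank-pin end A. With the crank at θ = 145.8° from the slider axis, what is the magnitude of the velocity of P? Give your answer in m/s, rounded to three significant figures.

1.63

ω = 274.3 rad/s.  Crank-pin speed |V_A| = rω = 3.0997 m/s, perpendicular to OA.
Rod angle: sinφ = −(r/L) sinθ ⇒ φ = -9.804°; ω_rod = −rω cosθ/√(L²−r²sin²θ) = +69.751 rad/s.
V_P = V_A + ω_rod × AP, with AP = 0.0261 m along the rod.
Components: V_Px = −rω sinθ − a·ω_rod·sinφ = -1.4323 m/s;  V_Py = rω cosθ + a·ω_rod·cosφ = -0.7698 m/s.
|V_P| = √(V_Px² + V_Py²) = 1.6261 m/s.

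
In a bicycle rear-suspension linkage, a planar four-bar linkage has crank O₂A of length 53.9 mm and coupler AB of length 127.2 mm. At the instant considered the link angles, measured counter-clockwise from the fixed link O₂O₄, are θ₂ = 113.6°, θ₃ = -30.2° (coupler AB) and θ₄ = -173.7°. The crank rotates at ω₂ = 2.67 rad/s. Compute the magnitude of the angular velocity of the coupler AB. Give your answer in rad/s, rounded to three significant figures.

1.82

ω₂ = 2.67 rad/s
Differentiating the loop-closure r₂e^{iθ₂}+r₃e^{iθ₃}=r₁+r₄e^{iθ₄} gives r₂ω₂e^{iθ₂}+r₃ω₃e^{iθ₃}=r₄ω₄e^{iθ₄}.
Eliminating the other unknown: ω₃ = r₂ω₂ sin(θ₄−θ₂) / [r₃ sin(θ₃−θ₄)].
Numerator sine = +0.95476; denominator sine = +0.59482.
Result = 0.0539·2.67·(+0.95476) / (0.1272·(+0.59482)) = +1.816 rad/s; magnitude 1.816 rad/s.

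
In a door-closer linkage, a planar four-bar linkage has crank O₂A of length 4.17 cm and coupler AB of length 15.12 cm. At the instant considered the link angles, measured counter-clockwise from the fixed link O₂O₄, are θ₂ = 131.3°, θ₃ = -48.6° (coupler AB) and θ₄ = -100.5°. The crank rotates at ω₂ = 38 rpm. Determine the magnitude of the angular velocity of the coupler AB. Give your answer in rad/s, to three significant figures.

ω₂ = 3.979 rad/s (from 38 rpm).
Differentiating the loop-closure r₂e^{iθ₂}+r₃e^{iθ₃}=r₁+r₄e^{iθ₄} gives r₂ω₂e^{iθ₂}+r₃ω₃e^{iθ₃}=r₄ω₄e^{iθ₄}.
Eliminating the other unknown: ω₃ = r₂ω₂ sin(θ₄−θ₂) / [r₃ sin(θ₃−θ₄)].
Numerator sine = +0.78586; denominator sine = +0.78694.
Result = 0.0417·3.979·(+0.78586) / (0.1512·(+0.78694)) = +1.096 rad/s; magnitude 1.096 rad/s.

1.10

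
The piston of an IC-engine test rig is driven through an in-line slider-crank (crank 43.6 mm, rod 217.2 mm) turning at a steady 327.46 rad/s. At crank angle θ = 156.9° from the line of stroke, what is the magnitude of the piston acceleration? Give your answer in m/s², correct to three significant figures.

3640

ω = 327.5 rad/s
x(θ) = r cosθ + √(L² − r² sin²θ); with ω constant, a = ω²·d²x/dθ².
d²x/dθ² = −r cosθ − r²(cos2θ)/√u − r⁴ sin²2θ/(4u^{3/2}),  u = L² − r² sin²θ = 0.0468832 m².
Substituting r = 0.0436 m, L = 0.2172 m, θ = 156.9°: d²x/dθ² = +0.033981 m.
a = ω²·d²x/dθ² = (327.5)²·(+0.033981) = +3643.8 m/s²;  |a| = 3643.8 m/s².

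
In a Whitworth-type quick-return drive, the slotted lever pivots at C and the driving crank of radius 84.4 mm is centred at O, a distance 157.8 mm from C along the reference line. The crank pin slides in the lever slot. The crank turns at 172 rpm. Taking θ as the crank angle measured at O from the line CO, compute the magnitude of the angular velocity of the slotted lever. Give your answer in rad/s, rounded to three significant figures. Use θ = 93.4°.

ω = 18.01 rad/s (from 172 rpm).
Crank pin A relative to C: A = (d + r cosθ, r sinθ); lever angle φ = atan2(r sinθ, d + r cosθ).
Differentiating tanφ: φ̇ = rω(d cosθ + r)/(d² + r² + 2dr cosθ).
d² + r² + 2dr cosθ = |CA|² = 0.0304445 m²;  d cosθ + r = +0.075041 m.
|ω_lever| = |0.0844·18.01·+0.075041| / 0.0304445 = 3.7471 rad/s.

3.75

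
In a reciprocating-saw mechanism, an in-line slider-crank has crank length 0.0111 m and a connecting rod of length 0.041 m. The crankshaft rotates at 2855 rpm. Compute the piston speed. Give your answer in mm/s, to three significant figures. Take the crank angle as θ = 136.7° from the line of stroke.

ω = 2π·2855/60 = 299 rad/s
For an in-line slider-crank, x = r cosθ + √(L² − r² sin²θ), so v = −rω sinθ·[1 + r cosθ/√(L² − r² sin²θ)].
With r = 0.0111 m, L = 0.041 m, θ = 136.7°: √(L² − r² sin²θ) = 0.040287 m.
v = −0.0111·299·0.68582·[1 + 0.0111·-0.72777/0.040287] = -1.8196 m/s.
|v| = 1.8196 m/s = 1819.6 mm/s.

1820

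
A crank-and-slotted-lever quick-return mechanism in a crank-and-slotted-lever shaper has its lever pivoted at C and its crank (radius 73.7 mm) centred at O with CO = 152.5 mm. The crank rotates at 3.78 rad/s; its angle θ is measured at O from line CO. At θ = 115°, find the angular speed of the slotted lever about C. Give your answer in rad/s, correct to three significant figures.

0.134

ω = 3.78 rad/s
Crank pin A relative to C: A = (d + r cosθ, r sinθ); lever angle φ = atan2(r sinθ, d + r cosθ).
Differentiating tanφ: φ̇ = rω(d cosθ + r)/(d² + r² + 2dr cosθ).
d² + r² + 2dr cosθ = |CA|² = 0.0191881 m²;  d cosθ + r = +0.0092507 m.
|ω_lever| = |0.0737·3.78·+0.0092507| / 0.0191881 = 0.13431 rad/s.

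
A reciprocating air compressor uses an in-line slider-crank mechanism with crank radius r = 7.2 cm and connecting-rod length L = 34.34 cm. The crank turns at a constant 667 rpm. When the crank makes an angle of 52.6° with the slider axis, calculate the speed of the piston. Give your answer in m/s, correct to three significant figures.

4.51

ω = 2π·667/60 = 69.85 rad/s
For an in-line slider-crank, x = r cosθ + √(L² − r² sin²θ), so v = −rω sinθ·[1 + r cosθ/√(L² − r² sin²θ)].
With r = 0.072 m, L = 0.3434 m, θ = 52.6°: √(L² − r² sin²θ) = 0.3386 m.
v = −0.072·69.85·0.79441·[1 + 0.072·0.60738/0.3386] = -4.5111 m/s.
|v| = 4.5111 m/s.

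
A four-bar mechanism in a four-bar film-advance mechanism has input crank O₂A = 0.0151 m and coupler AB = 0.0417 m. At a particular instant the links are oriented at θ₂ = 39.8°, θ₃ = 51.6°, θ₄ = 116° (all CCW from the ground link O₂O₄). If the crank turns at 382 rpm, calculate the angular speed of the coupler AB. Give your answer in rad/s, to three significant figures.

15.6

ω₂ = 40 rad/s (from 382 rpm).
Differentiating the loop-closure r₂e^{iθ₂}+r₃e^{iθ₃}=r₁+r₄e^{iθ₄} gives r₂ω₂e^{iθ₂}+r₃ω₃e^{iθ₃}=r₄ω₄e^{iθ₄}.
Eliminating the other unknown: ω₃ = r₂ω₂ sin(θ₄−θ₂) / [r₃ sin(θ₃−θ₄)].
Numerator sine = +0.97113; denominator sine = -0.90183.
Result = 0.0151·40·(+0.97113) / (0.0417·(-0.90183)) = -15.599 rad/s; magnitude 15.599 rad/s.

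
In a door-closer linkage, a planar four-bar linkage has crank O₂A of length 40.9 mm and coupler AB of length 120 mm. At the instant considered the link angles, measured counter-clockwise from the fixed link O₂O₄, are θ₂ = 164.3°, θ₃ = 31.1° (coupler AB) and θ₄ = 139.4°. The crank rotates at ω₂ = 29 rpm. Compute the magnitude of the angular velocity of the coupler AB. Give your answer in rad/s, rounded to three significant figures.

ω₂ = 3.037 rad/s (from 29 rpm).
Differentiating the loop-closure r₂e^{iθ₂}+r₃e^{iθ₃}=r₁+r₄e^{iθ₄} gives r₂ω₂e^{iθ₂}+r₃ω₃e^{iθ₃}=r₄ω₄e^{iθ₄}.
Eliminating the other unknown: ω₃ = r₂ω₂ sin(θ₄−θ₂) / [r₃ sin(θ₃−θ₄)].
Numerator sine = -0.42104; denominator sine = -0.94943.
Result = 0.0409·3.037·(-0.42104) / (0.12·(-0.94943)) = +0.45901 rad/s; magnitude 0.45901 rad/s.

0.459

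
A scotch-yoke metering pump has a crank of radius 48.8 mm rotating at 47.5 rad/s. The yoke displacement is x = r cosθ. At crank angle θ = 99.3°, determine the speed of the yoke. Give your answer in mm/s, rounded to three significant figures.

2290

ω = 47.5 rad/s
x = r cosθ ⇒ ẋ = −rω sinθ.
|v| = rω|sinθ| = 0.0488·47.5·|sin 99.3°| = 2.2875 m/s = 2287.5 mm/s.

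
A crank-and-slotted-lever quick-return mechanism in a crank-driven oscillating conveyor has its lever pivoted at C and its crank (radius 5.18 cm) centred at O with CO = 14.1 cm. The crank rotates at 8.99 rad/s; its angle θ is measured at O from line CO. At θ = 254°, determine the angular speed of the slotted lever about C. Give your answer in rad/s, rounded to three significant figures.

0.325

ω = 8.99 rad/s
Crank pin A relative to C: A = (d + r cosθ, r sinθ); lever angle φ = atan2(r sinθ, d + r cosθ).
Differentiating tanφ: φ̇ = rω(d cosθ + r)/(d² + r² + 2dr cosθ).
d² + r² + 2dr cosθ = |CA|² = 0.0185378 m²;  d cosθ + r = +0.012935 m.
|ω_lever| = |0.0518·8.99·+0.012935| / 0.0185378 = 0.32494 rad/s.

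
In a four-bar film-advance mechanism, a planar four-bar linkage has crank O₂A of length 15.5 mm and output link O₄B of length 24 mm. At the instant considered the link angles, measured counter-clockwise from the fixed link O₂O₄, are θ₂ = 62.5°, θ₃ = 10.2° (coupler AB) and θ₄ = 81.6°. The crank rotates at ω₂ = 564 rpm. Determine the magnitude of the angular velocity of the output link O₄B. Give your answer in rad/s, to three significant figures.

ω₂ = 59.06 rad/s (from 564 rpm).
Differentiating the loop-closure r₂e^{iθ₂}+r₃e^{iθ₃}=r₁+r₄e^{iθ₄} gives r₂ω₂e^{iθ₂}+r₃ω₃e^{iθ₃}=r₄ω₄e^{iθ₄}.
Eliminating the other unknown: ω₄ = r₂ω₂ sin(θ₂−θ₃) / [r₄ sin(θ₄−θ₃)].
Numerator sine = +0.79122; denominator sine = +0.94777.
Result = 0.0155·59.06·(+0.79122) / (0.024·(+0.94777)) = +31.844 rad/s; magnitude 31.844 rad/s.

31.8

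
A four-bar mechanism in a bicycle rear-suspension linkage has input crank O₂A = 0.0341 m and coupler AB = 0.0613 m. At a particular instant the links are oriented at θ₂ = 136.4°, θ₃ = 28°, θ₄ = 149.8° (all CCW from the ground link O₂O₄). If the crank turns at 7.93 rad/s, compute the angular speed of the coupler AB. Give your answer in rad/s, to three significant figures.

1.20

ω₂ = 7.93 rad/s
Differentiating the loop-closure r₂e^{iθ₂}+r₃e^{iθ₃}=r₁+r₄e^{iθ₄} gives r₂ω₂e^{iθ₂}+r₃ω₃e^{iθ₃}=r₄ω₄e^{iθ₄}.
Eliminating the other unknown: ω₃ = r₂ω₂ sin(θ₄−θ₂) / [r₃ sin(θ₃−θ₄)].
Numerator sine = +0.23175; denominator sine = -0.84989.
Result = 0.0341·7.93·(+0.23175) / (0.0613·(-0.84989)) = -1.2029 rad/s; magnitude 1.2029 rad/s.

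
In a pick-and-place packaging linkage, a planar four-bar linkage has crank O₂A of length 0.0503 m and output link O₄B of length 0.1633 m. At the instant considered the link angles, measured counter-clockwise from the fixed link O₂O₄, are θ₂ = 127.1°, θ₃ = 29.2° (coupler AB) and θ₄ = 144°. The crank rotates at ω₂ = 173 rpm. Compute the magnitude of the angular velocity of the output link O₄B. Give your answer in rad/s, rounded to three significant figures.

ω₂ = 18.12 rad/s (from 173 rpm).
Differentiating the loop-closure r₂e^{iθ₂}+r₃e^{iθ₃}=r₁+r₄e^{iθ₄} gives r₂ω₂e^{iθ₂}+r₃ω₃e^{iθ₃}=r₄ω₄e^{iθ₄}.
Eliminating the other unknown: ω₄ = r₂ω₂ sin(θ₂−θ₃) / [r₄ sin(θ₄−θ₃)].
Numerator sine = +0.99051; denominator sine = +0.90778.
Result = 0.0503·18.12·(+0.99051) / (0.1633·(+0.90778)) = +6.0889 rad/s; magnitude 6.0889 rad/s.

6.09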